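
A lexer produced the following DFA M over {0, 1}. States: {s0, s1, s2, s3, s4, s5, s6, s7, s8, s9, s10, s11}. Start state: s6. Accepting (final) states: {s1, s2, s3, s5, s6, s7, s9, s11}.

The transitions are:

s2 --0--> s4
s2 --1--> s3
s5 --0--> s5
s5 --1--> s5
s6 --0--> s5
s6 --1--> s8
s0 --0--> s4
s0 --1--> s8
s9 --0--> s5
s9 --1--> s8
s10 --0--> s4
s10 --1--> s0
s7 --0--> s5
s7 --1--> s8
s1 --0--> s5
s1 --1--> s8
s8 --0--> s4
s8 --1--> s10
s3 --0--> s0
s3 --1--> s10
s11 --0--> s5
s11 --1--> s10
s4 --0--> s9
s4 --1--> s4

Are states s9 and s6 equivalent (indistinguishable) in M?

Yes

States {s1,s2,s3,s7,s11} cannot be reached from the start state, so discard them.
Initial partition by acceptance: {s5,s6,s9} | {s0,s4,s8,s10}.
Refine {s5,s6,s9} on symbol 1: members go to different blocks, giving {s6,s9} and {s5}.
Refine {s0,s4,s8,s10} on symbol 0: members go to different blocks, giving {s0,s8,s10} and {s4}.
Stable partition: {s6,s9} | {s0,s8,s10} | {s5} | {s4} — 4 equivalence classes.
s9 and s6 lie in the same block of the stable partition, so they are equivalent — no string distinguishes them.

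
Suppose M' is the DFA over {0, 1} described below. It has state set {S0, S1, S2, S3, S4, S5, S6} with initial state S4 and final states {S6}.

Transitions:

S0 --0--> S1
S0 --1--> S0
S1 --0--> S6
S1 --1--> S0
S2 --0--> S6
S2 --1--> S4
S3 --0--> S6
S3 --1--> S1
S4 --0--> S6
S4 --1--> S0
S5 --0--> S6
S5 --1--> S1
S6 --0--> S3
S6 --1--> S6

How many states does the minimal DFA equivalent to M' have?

4

Reachable states from the start: {S0,S1,S3,S4,S6}. Unreachable: {S2,S5} — drop them.
P0 = {S6} | {S0,S1,S3,S4}.
Split {S0,S1,S3,S4} by δ(·,0) → {S1,S3,S4} and {S0}.
Refine {S1,S3,S4} on symbol 1: members go to different blocks, giving {S1,S4} and {S3}.
Stable partition: {S6} | {S1,S4} | {S0} | {S3} — 4 equivalence classes.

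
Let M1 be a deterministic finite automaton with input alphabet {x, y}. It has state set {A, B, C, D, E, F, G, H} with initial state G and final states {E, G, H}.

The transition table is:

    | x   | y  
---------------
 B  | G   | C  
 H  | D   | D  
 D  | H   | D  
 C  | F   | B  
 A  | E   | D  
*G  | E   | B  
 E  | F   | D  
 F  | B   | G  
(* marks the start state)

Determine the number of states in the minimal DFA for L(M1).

7

First remove the unreachable states {A}; 7 states remain.
Start with accepting vs non-accepting: {E,G,H} | {B,C,D,F}.
Refine {E,G,H} on symbol x: members go to different blocks, giving {E,H} and {G}.
On input x, block {B,C,D,F} splits into {C,F} and {B} and {D}.
Refine {E,H} on symbol x: members go to different blocks, giving {E} and {H}.
On input x, block {C,F} splits into {C} and {F}.
Stable partition: {E} | {C} | {G} | {B} | {D} | {H} | {F} — 7 equivalence classes.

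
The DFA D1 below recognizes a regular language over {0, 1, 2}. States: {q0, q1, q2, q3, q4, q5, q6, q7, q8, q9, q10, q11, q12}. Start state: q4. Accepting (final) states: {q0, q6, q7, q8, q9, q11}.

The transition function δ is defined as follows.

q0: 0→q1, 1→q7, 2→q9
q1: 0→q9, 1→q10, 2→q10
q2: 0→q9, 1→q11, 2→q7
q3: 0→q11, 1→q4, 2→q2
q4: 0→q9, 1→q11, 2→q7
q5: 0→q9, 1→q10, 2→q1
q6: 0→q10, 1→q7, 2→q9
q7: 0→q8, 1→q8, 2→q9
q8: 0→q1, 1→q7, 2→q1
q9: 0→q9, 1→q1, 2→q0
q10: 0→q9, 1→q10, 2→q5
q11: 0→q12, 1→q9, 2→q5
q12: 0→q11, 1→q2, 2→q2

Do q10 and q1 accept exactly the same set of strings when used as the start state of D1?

States {q3,q6} cannot be reached from the start state, so discard them.
Initial partition by acceptance: {q0,q7,q8,q9,q11} | {q1,q2,q4,q5,q10,q12}.
Split {q0,q7,q8,q9,q11} by δ(·,0) → {q0,q8,q11} and {q7,q9}.
Refine {q0,q8,q11} on symbol 2: members go to different blocks, giving {q8,q11} and {q0}.
Split {q1,q2,q4,q5,q10,q12} by δ(·,0) → {q1,q2,q4,q5,q10} and {q12}.
Refine {q8,q11} on symbol 0: members go to different blocks, giving {q8} and {q11}.
Split {q1,q2,q4,q5,q10} by δ(·,1) → {q1,q5,q10} and {q2,q4}.
Refine {q7,q9} on symbol 0: members go to different blocks, giving {q7} and {q9}.
The partition is now stable with 8 blocks: {q8} | {q1,q5,q10} | {q7} | {q0} | {q12} | {q11} | {q2,q4} | {q9}.
q10 and q1 lie in the same block of the stable partition, so they are equivalent — no string distinguishes them.

Yes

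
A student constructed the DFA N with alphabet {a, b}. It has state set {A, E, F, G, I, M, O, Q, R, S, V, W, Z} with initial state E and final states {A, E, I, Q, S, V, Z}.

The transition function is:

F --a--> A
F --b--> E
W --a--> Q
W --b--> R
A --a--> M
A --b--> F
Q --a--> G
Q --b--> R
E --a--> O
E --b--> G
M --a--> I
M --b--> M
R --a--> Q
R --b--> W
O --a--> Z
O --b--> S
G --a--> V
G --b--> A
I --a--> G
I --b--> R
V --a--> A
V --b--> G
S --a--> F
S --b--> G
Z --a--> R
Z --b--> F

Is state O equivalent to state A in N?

No

P0 = {A,E,I,Q,S,V,Z} | {F,G,M,O,R,W}.
On input a, block {A,E,I,Q,S,V,Z} splits into {A,E,I,Q,S,Z} and {V}.
On input a, block {F,G,M,O,R,W} splits into {F,M,O,R,W} and {G}.
Split {A,E,I,Q,S,Z} by δ(·,a) → {A,E,S,Z} and {I,Q}.
Refine {A,E,S,Z} on symbol b: members go to different blocks, giving {A,Z} and {E,S}.
On input a, block {F,M,O,R,W} splits into {M,R,W} and {F,O}.
The partition is now stable with 7 blocks: {A,Z} | {M,R,W} | {V} | {G} | {I,Q} | {E,S} | {F,O}.
O and A end up in different blocks, so they are distinguishable. For instance, the string 'ε' is accepted from only A.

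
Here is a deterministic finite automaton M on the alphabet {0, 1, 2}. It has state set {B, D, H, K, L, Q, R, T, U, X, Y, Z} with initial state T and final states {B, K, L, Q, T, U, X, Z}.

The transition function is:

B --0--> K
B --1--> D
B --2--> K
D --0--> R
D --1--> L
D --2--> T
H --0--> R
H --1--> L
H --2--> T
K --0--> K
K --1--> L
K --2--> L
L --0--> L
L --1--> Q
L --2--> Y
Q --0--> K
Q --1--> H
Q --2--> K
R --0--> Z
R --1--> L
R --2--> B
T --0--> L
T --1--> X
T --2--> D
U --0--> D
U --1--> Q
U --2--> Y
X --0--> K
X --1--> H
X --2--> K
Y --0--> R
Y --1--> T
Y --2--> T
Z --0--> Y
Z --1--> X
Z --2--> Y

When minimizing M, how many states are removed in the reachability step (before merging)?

1

No path from T leads to U; the other 11 states are all reachable.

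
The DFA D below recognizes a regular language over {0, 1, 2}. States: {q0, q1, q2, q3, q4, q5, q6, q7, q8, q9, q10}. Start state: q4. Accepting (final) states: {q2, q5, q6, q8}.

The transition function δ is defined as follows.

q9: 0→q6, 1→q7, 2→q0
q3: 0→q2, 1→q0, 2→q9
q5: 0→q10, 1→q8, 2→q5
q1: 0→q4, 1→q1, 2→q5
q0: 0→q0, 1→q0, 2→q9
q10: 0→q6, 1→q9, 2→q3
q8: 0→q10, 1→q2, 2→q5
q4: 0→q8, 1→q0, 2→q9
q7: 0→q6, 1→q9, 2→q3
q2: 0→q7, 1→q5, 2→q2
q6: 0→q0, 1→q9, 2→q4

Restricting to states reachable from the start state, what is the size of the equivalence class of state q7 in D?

First remove the unreachable states {q1}; 10 states remain.
P0 = {q2,q5,q6,q8} | {q0,q3,q4,q7,q9,q10}.
Refine {q2,q5,q6,q8} on symbol 1: members go to different blocks, giving {q2,q5,q8} and {q6}.
On input 0, block {q0,q3,q4,q7,q9,q10} splits into {q7,q9,q10} and {q3,q4} and {q0}.
Refine {q7,q9,q10} on symbol 2: members go to different blocks, giving {q7,q10} and {q9}.
The partition is now stable with 6 blocks: {q2,q5,q8} | {q7,q10} | {q6} | {q3,q4} | {q0} | {q9}.
The equivalence class containing q7 is {q7,q10}, of size 2.

2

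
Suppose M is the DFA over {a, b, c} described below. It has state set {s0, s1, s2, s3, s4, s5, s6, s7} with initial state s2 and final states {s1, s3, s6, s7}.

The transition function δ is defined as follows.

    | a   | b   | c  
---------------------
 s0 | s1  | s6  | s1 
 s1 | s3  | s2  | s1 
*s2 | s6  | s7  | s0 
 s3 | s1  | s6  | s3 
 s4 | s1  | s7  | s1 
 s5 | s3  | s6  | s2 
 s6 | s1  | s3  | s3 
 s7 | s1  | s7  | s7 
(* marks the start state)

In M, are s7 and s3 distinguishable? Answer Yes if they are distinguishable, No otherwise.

Reachable states from the start: {s0,s1,s2,s3,s6,s7}. Unreachable: {s4,s5} — drop them.
Initial partition by acceptance: {s1,s3,s6,s7} | {s0,s2}.
On input b, block {s1,s3,s6,s7} splits into {s3,s6,s7} and {s1}.
Split {s0,s2} by δ(·,a) → {s0} and {s2}.
Stable partition: {s3,s6,s7} | {s0} | {s1} | {s2} — 4 equivalence classes.
s7 and s3 lie in the same block of the stable partition, so they are equivalent — no string distinguishes them.

No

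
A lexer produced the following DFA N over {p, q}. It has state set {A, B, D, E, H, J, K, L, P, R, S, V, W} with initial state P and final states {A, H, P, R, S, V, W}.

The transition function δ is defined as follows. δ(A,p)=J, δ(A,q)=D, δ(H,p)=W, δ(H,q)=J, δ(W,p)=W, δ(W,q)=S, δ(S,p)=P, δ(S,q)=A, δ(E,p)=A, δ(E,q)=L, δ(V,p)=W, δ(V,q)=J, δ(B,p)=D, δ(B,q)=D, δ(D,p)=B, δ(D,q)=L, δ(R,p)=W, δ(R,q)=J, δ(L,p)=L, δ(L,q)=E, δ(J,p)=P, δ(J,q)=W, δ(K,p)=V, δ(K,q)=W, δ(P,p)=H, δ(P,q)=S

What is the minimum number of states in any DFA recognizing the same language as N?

10

First remove the unreachable states {K,R,V}; 10 states remain.
Initial partition by acceptance: {A,H,P,S,W} | {B,D,E,J,L}.
Refine {A,H,P,S,W} on symbol p: members go to different blocks, giving {H,P,S,W} and {A}.
Split {H,P,S,W} by δ(·,q) → {P,W} and {H} and {S}.
On input p, block {P,W} splits into {W} and {P}.
Refine {B,D,E,J,L} on symbol p: members go to different blocks, giving {B,D,L} and {J} and {E}.
On input q, block {B,D,L} splits into {B,D} and {L}.
Refine {B,D} on symbol q: members go to different blocks, giving {B} and {D}.
Stable partition: {W} | {B} | {A} | {H} | {S} | {P} | {J} | {E} | {L} | {D} — 10 equivalence classes.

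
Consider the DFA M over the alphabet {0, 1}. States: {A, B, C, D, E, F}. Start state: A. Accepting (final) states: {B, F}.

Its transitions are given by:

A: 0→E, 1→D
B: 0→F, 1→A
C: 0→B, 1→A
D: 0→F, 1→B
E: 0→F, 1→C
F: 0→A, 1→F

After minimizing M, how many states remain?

6

P0 = {B,F} | {A,C,D,E}.
On input 0, block {B,F} splits into {B} and {F}.
On input 0, block {A,C,D,E} splits into {D,E} and {A} and {C}.
Split {D,E} by δ(·,1) → {D} and {E}.
No further refinement is possible. Final partition (6 blocks): {B} | {D} | {F} | {A} | {C} | {E}.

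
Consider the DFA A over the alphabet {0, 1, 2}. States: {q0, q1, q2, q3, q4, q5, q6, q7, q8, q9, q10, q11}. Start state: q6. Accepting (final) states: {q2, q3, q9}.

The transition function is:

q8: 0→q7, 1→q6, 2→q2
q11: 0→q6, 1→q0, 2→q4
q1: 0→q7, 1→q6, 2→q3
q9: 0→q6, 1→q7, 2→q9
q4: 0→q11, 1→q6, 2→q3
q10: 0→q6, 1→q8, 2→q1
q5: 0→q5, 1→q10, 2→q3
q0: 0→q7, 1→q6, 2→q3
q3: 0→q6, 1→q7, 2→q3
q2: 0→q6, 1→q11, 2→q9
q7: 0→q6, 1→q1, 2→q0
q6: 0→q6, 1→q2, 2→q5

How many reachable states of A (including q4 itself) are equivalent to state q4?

All states are reachable from the start state.
Start with accepting vs non-accepting: {q2,q3,q9} | {q0,q1,q4,q5,q6,q7,q8,q10,q11}.
On input 1, block {q0,q1,q4,q5,q6,q7,q8,q10,q11} splits into {q0,q1,q4,q5,q7,q8,q10,q11} and {q6}.
On input 0, block {q0,q1,q4,q5,q7,q8,q10,q11} splits into {q0,q1,q4,q5,q8} and {q7,q10,q11}.
Refine {q0,q1,q4,q5,q8} on symbol 0: members go to different blocks, giving {q0,q1,q4,q8} and {q5}.
Stable partition: {q2,q3,q9} | {q0,q1,q4,q8} | {q6} | {q7,q10,q11} | {q5} — 5 equivalence classes.
State q4 belongs to the block {q0,q1,q4,q8}, which has 4 states.

4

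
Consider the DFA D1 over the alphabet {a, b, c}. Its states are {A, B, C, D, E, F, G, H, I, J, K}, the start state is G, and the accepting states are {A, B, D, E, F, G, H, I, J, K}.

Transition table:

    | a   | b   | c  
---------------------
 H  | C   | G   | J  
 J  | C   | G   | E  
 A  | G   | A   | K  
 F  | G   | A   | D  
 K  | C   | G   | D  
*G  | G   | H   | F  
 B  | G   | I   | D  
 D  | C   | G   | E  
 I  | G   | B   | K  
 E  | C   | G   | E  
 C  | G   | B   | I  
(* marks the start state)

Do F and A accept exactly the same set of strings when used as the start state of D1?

Every state is reachable, so we keep all 11.
Initial partition by acceptance: {A,B,D,E,F,G,H,I,J,K} | {C}.
On input a, block {A,B,D,E,F,G,H,I,J,K} splits into {A,B,F,G,I} and {D,E,H,J,K}.
Refine {A,B,F,G,I} on symbol b: members go to different blocks, giving {A,B,F,I} and {G}.
No further refinement is possible. Final partition (4 blocks): {A,B,F,I} | {C} | {D,E,H,J,K} | {G}.
F and A lie in the same block of the stable partition, so they are equivalent — no string distinguishes them.

Yes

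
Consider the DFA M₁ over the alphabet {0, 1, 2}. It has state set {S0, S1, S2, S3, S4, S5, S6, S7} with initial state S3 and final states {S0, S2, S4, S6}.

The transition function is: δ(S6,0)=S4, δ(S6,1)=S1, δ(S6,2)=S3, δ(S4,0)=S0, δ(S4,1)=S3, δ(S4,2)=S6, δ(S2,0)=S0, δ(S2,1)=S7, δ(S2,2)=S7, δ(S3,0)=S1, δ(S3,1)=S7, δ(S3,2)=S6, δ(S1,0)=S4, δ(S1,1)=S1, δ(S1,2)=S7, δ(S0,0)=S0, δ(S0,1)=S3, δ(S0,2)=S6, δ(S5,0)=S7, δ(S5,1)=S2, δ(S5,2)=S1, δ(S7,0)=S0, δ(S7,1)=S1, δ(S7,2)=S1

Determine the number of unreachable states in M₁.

2

BFS from S3 reaches {S0, S1, S3, S4, S6, S7}; the 2 state(s) S2, S5 are never visited.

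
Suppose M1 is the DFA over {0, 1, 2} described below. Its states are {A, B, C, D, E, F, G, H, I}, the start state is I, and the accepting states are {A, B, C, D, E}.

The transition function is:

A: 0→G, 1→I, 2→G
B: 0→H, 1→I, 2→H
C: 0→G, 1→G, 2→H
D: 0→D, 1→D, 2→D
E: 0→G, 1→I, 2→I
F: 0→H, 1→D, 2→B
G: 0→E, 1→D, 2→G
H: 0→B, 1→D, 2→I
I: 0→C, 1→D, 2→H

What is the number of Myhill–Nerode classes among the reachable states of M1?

3

Reachable states from the start: {B,C,D,E,G,H,I}. Unreachable: {A,F} — drop them.
P0 = {B,C,D,E} | {G,H,I}.
Split {B,C,D,E} by δ(·,0) → {B,C,E} and {D}.
Stable partition: {B,C,E} | {G,H,I} | {D} — 3 equivalence classes.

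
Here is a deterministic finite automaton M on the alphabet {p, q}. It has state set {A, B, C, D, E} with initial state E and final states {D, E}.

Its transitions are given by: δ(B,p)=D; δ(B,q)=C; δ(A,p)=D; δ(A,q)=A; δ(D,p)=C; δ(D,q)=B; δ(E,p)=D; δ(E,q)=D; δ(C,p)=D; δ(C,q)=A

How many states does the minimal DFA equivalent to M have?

Every state is reachable, so we keep all 5.
P0 = {D,E} | {A,B,C}.
Split {D,E} by δ(·,p) → {D} and {E}.
No further refinement is possible. Final partition (3 blocks): {D} | {A,B,C} | {E}.

3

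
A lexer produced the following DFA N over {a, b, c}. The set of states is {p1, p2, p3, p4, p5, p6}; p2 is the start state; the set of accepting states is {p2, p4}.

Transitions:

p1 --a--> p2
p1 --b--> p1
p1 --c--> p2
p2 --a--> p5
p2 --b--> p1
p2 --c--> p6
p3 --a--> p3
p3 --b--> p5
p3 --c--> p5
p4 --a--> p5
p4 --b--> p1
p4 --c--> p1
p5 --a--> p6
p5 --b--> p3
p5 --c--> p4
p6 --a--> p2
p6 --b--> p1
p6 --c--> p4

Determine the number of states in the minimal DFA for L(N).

Initial partition by acceptance: {p2,p4} | {p1,p3,p5,p6}.
On input a, block {p1,p3,p5,p6} splits into {p1,p6} and {p3,p5}.
Refine {p3,p5} on symbol a: members go to different blocks, giving {p3} and {p5}.
Stable partition: {p2,p4} | {p1,p6} | {p3} | {p5} — 4 equivalence classes.

4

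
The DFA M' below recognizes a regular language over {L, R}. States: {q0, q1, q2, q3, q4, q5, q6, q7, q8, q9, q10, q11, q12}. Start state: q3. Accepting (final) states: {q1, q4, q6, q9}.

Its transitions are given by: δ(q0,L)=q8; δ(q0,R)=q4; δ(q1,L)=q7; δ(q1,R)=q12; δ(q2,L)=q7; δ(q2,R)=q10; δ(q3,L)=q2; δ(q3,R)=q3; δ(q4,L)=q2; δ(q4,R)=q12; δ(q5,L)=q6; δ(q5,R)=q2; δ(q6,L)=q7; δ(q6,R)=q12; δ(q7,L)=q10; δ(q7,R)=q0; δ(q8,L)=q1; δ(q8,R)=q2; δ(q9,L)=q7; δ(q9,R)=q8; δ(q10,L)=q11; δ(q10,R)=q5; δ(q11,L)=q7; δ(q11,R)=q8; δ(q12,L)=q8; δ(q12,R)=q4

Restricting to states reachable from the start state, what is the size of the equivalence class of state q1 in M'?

Reachable states from the start: {q0,q1,q2,q3,q4,q5,q6,q7,q8,q10,q11,q12}. Unreachable: {q9} — drop them.
Start with accepting vs non-accepting: {q1,q4,q6} | {q0,q2,q3,q5,q7,q8,q10,q11,q12}.
Split {q0,q2,q3,q5,q7,q8,q10,q11,q12} by δ(·,L) → {q0,q2,q3,q7,q10,q11,q12} and {q5,q8}.
Refine {q0,q2,q3,q7,q10,q11,q12} on symbol L: members go to different blocks, giving {q2,q3,q7,q10,q11} and {q0,q12}.
On input R, block {q2,q3,q7,q10,q11} splits into {q2,q3} and {q10,q11} and {q7}.
Refine {q1,q4,q6} on symbol L: members go to different blocks, giving {q1,q6} and {q4}.
Split {q2,q3} by δ(·,L) → {q2} and {q3}.
Split {q10,q11} by δ(·,L) → {q10} and {q11}.
No further refinement is possible. Final partition (9 blocks): {q1,q6} | {q2} | {q5,q8} | {q0,q12} | {q10} | {q7} | {q4} | {q3} | {q11}.
State q1 belongs to the block {q1,q6}, which has 2 states.

2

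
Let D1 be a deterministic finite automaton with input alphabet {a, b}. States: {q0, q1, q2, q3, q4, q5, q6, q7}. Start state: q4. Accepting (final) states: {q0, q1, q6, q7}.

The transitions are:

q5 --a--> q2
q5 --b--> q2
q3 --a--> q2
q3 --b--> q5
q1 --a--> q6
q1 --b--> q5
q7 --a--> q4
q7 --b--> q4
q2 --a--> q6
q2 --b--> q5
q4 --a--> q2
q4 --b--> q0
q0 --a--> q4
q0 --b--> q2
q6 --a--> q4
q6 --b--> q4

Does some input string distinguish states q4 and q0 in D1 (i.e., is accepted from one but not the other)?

First remove the unreachable states {q1,q3,q7}; 5 states remain.
Start with accepting vs non-accepting: {q0,q6} | {q2,q4,q5}.
Split {q2,q4,q5} by δ(·,a) → {q4,q5} and {q2}.
Split {q0,q6} by δ(·,b) → {q0} and {q6}.
Split {q4,q5} by δ(·,b) → {q4} and {q5}.
Stable partition: {q0} | {q4} | {q2} | {q6} | {q5} — 5 equivalence classes.
q4 and q0 end up in different blocks, so they are distinguishable. For instance, the string 'ε' is accepted from only q0.

Yes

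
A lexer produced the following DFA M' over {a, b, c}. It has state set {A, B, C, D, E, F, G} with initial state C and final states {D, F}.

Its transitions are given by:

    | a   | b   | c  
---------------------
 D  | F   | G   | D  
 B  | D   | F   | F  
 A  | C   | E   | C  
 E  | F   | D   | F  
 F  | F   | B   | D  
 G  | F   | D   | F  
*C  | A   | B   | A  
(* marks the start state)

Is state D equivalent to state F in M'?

All states are reachable from the start state.
Start with accepting vs non-accepting: {D,F} | {A,B,C,E,G}.
Split {A,B,C,E,G} by δ(·,a) → {B,E,G} and {A,C}.
No further refinement is possible. Final partition (3 blocks): {D,F} | {B,E,G} | {A,C}.
D and F lie in the same block of the stable partition, so they are equivalent — no string distinguishes them.

Yes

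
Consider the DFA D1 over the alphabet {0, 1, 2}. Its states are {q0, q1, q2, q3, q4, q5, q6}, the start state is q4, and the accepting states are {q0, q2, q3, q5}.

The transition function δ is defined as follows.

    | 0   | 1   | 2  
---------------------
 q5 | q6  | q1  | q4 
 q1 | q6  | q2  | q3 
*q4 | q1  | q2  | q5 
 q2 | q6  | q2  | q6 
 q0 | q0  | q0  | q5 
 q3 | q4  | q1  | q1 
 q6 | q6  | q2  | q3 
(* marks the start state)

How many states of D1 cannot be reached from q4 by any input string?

1

BFS from q4 reaches {q1, q2, q3, q4, q5, q6}; the 1 state(s) q0 are never visited.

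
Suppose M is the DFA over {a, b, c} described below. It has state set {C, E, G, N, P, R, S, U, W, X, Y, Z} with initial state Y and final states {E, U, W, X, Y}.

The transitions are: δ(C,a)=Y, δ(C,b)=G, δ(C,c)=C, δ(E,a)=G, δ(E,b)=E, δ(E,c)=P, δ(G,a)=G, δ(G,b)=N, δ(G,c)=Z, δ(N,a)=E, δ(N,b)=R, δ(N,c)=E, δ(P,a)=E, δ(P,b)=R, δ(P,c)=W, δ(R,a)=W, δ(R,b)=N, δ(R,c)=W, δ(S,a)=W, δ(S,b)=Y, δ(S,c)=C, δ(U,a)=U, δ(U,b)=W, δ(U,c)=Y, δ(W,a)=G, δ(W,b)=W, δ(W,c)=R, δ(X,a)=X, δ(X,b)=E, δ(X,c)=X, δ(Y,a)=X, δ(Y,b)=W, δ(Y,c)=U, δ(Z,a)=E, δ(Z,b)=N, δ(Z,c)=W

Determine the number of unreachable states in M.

Starting at Y and following transitions, the reachable set is {E, G, N, P, R, U, W, X, Y, Z}. That leaves C, S unreachable — 2 in total.

2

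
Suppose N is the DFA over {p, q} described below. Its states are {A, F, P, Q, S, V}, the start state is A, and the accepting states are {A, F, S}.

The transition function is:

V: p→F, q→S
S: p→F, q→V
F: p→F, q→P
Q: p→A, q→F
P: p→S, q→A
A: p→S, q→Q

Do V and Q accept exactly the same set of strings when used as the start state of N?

Start with accepting vs non-accepting: {A,F,S} | {P,Q,V}.
Stable partition: {A,F,S} | {P,Q,V} — 2 equivalence classes.
V and Q lie in the same block of the stable partition, so they are equivalent — no string distinguishes them.

Yes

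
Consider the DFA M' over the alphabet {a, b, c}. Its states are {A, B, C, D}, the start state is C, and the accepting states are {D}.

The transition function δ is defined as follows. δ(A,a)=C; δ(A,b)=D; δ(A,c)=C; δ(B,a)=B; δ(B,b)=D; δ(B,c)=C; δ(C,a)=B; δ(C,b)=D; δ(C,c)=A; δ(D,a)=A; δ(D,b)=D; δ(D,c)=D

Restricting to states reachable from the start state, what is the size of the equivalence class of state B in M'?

Initial partition by acceptance: {D} | {A,B,C}.
Stable partition: {D} | {A,B,C} — 2 equivalence classes.
State B belongs to the block {A,B,C}, which has 3 states.

3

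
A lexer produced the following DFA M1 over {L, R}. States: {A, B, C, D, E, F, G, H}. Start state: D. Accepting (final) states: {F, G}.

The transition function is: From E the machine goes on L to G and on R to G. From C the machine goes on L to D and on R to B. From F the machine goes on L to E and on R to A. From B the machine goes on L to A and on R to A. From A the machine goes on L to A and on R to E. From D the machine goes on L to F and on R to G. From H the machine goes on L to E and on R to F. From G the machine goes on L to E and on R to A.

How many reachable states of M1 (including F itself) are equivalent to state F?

2

States {B,C,H} cannot be reached from the start state, so discard them.
P0 = {F,G} | {A,D,E}.
Refine {A,D,E} on symbol L: members go to different blocks, giving {D,E} and {A}.
Stable partition: {F,G} | {D,E} | {A} — 3 equivalence classes.
The equivalence class containing F is {F,G}, of size 2.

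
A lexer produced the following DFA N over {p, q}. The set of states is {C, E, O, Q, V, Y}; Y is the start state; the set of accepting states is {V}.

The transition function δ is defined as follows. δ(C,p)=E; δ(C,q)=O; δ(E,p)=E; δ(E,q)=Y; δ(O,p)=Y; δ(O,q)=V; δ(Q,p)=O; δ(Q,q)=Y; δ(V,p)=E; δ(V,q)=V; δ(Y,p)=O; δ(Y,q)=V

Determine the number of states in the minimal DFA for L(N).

3

First remove the unreachable states {C,Q}; 4 states remain.
Start with accepting vs non-accepting: {V} | {E,O,Y}.
Split {E,O,Y} by δ(·,q) → {O,Y} and {E}.
The partition is now stable with 3 blocks: {V} | {O,Y} | {E}.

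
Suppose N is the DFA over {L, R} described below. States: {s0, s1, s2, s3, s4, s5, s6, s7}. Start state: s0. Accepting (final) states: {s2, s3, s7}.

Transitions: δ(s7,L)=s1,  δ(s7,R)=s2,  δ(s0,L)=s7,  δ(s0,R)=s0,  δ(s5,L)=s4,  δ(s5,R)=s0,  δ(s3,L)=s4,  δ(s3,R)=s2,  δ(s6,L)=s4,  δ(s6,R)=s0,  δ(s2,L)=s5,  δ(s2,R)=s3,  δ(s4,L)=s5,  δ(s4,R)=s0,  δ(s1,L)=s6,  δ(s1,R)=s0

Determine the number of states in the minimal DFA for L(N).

3

Every state is reachable, so we keep all 8.
Initial partition by acceptance: {s2,s3,s7} | {s0,s1,s4,s5,s6}.
On input L, block {s0,s1,s4,s5,s6} splits into {s1,s4,s5,s6} and {s0}.
No further refinement is possible. Final partition (3 blocks): {s2,s3,s7} | {s1,s4,s5,s6} | {s0}.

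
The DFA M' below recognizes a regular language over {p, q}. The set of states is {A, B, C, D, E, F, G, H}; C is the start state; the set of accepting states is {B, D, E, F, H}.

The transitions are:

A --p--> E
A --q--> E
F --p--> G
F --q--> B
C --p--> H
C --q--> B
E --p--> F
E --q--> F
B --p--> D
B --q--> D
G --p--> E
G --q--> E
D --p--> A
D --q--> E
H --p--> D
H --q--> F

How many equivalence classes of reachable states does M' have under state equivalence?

3

All states are reachable from the start state.
P0 = {B,D,E,F,H} | {A,C,G}.
Split {B,D,E,F,H} by δ(·,p) → {B,E,H} and {D,F}.
The partition is now stable with 3 blocks: {B,E,H} | {A,C,G} | {D,F}.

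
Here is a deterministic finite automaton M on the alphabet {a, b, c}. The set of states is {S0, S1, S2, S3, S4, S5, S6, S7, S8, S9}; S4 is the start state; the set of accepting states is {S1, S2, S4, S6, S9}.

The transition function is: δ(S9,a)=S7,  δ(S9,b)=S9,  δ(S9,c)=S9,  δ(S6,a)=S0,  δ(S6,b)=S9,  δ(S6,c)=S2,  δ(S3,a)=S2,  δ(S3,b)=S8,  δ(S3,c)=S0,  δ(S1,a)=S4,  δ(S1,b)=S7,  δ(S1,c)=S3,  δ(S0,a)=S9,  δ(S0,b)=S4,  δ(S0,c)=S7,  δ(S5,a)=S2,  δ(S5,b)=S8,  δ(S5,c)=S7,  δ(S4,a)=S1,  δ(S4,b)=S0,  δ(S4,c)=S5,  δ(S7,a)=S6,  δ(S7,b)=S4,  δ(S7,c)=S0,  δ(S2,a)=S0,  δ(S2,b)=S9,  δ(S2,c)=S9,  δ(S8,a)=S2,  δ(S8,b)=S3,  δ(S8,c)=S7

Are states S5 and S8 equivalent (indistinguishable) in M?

All states are reachable from the start state.
Initial partition by acceptance: {S1,S2,S4,S6,S9} | {S0,S3,S5,S7,S8}.
Refine {S1,S2,S4,S6,S9} on symbol a: members go to different blocks, giving {S2,S6,S9} and {S1,S4}.
Split {S0,S3,S5,S7,S8} by δ(·,b) → {S3,S5,S8} and {S0,S7}.
The partition is now stable with 4 blocks: {S2,S6,S9} | {S3,S5,S8} | {S1,S4} | {S0,S7}.
S5 and S8 lie in the same block of the stable partition, so they are equivalent — no string distinguishes them.

Yes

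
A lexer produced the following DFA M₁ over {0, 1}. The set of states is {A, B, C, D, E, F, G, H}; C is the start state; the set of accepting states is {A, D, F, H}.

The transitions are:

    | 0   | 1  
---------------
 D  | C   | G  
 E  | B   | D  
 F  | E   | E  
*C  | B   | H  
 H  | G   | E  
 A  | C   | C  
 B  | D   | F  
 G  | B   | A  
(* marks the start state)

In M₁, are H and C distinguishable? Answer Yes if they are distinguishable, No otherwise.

Every state is reachable, so we keep all 8.
Initial partition by acceptance: {A,D,F,H} | {B,C,E,G}.
Refine {B,C,E,G} on symbol 0: members go to different blocks, giving {C,E,G} and {B}.
Stable partition: {A,D,F,H} | {C,E,G} | {B} — 3 equivalence classes.
H and C end up in different blocks, so they are distinguishable. For instance, the string 'ε' is accepted from only H.

Yes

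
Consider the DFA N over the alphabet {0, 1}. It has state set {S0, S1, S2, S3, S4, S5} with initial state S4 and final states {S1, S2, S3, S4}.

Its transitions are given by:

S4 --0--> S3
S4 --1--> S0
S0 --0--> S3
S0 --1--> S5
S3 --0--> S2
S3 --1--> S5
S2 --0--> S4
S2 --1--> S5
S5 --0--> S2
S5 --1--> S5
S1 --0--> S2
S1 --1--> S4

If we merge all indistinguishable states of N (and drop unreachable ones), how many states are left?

2

Reachable states from the start: {S0,S2,S3,S4,S5}. Unreachable: {S1} — drop them.
P0 = {S2,S3,S4} | {S0,S5}.
Stable partition: {S2,S3,S4} | {S0,S5} — 2 equivalence classes.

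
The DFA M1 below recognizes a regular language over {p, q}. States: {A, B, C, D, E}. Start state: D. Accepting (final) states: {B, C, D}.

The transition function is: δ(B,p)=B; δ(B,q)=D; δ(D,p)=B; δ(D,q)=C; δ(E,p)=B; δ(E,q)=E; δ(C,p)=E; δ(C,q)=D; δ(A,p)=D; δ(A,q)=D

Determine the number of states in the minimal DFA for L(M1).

4

First remove the unreachable states {A}; 4 states remain.
Initial partition by acceptance: {B,C,D} | {E}.
Split {B,C,D} by δ(·,p) → {B,D} and {C}.
On input q, block {B,D} splits into {B} and {D}.
The partition is now stable with 4 blocks: {B} | {E} | {C} | {D}.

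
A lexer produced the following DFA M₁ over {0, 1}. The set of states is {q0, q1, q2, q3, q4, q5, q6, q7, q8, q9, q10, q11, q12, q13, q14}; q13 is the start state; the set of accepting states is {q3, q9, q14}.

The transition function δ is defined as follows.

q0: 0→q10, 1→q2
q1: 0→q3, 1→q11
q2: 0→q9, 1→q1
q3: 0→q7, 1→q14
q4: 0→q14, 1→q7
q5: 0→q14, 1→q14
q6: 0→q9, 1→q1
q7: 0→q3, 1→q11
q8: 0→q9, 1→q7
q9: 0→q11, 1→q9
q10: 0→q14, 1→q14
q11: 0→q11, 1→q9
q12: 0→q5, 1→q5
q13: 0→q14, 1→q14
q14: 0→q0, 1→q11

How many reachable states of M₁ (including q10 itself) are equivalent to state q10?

First remove the unreachable states {q4,q5,q6,q8,q12}; 10 states remain.
Start with accepting vs non-accepting: {q3,q9,q14} | {q0,q1,q2,q7,q10,q11,q13}.
Split {q3,q9,q14} by δ(·,1) → {q3,q9} and {q14}.
On input 1, block {q3,q9} splits into {q3} and {q9}.
On input 0, block {q0,q1,q2,q7,q10,q11,q13} splits into {q0,q11} and {q1,q7} and {q10,q13} and {q2}.
On input 0, block {q0,q11} splits into {q0} and {q11}.
The partition is now stable with 8 blocks: {q3} | {q0} | {q14} | {q9} | {q1,q7} | {q10,q13} | {q2} | {q11}.
The equivalence class containing q10 is {q10,q13}, of size 2.

2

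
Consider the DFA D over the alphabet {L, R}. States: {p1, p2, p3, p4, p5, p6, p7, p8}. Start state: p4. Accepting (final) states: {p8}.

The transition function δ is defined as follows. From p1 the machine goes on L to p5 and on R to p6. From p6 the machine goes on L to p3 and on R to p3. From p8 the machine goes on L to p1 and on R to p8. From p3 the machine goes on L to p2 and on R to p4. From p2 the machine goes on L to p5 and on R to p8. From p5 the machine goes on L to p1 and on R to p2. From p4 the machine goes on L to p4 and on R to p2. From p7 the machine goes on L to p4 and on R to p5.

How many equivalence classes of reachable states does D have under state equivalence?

7

Reachable states from the start: {p1,p2,p3,p4,p5,p6,p8}. Unreachable: {p7} — drop them.
P0 = {p8} | {p1,p2,p3,p4,p5,p6}.
Split {p1,p2,p3,p4,p5,p6} by δ(·,R) → {p1,p3,p4,p5,p6} and {p2}.
Split {p1,p3,p4,p5,p6} by δ(·,L) → {p1,p4,p5,p6} and {p3}.
Split {p1,p4,p5,p6} by δ(·,L) → {p1,p4,p5} and {p6}.
Refine {p1,p4,p5} on symbol R: members go to different blocks, giving {p4,p5} and {p1}.
On input L, block {p4,p5} splits into {p4} and {p5}.
No further refinement is possible. Final partition (7 blocks): {p8} | {p4} | {p2} | {p3} | {p6} | {p1} | {p5}.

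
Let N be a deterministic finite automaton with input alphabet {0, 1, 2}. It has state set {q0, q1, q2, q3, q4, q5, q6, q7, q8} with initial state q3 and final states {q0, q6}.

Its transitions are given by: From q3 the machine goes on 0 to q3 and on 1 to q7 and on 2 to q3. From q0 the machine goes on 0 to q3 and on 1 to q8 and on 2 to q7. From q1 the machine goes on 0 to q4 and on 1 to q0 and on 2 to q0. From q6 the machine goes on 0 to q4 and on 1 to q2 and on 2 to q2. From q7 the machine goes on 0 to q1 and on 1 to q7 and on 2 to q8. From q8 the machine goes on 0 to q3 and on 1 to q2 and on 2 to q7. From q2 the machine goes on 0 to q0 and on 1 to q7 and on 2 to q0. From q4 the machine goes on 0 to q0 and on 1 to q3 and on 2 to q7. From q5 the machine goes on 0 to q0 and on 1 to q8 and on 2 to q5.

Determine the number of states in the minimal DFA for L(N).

7

Reachable states from the start: {q0,q1,q2,q3,q4,q7,q8}. Unreachable: {q5,q6} — drop them.
Start with accepting vs non-accepting: {q0} | {q1,q2,q3,q4,q7,q8}.
On input 0, block {q1,q2,q3,q4,q7,q8} splits into {q1,q3,q7,q8} and {q2,q4}.
Split {q1,q3,q7,q8} by δ(·,0) → {q3,q7,q8} and {q1}.
On input 0, block {q3,q7,q8} splits into {q3,q8} and {q7}.
Refine {q3,q8} on symbol 1: members go to different blocks, giving {q3} and {q8}.
Refine {q2,q4} on symbol 1: members go to different blocks, giving {q2} and {q4}.
The partition is now stable with 7 blocks: {q0} | {q3} | {q2} | {q1} | {q7} | {q8} | {q4}.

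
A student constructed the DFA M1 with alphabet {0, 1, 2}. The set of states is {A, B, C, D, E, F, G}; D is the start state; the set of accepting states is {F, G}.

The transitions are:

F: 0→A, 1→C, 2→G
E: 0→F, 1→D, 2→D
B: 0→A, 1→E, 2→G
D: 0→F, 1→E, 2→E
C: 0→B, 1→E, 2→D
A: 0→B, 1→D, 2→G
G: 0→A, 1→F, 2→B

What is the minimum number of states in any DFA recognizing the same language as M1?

5

Start with accepting vs non-accepting: {F,G} | {A,B,C,D,E}.
Refine {F,G} on symbol 1: members go to different blocks, giving {F} and {G}.
Split {A,B,C,D,E} by δ(·,0) → {A,B,C} and {D,E}.
Refine {A,B,C} on symbol 2: members go to different blocks, giving {A,B} and {C}.
No further refinement is possible. Final partition (5 blocks): {F} | {A,B} | {G} | {D,E} | {C}.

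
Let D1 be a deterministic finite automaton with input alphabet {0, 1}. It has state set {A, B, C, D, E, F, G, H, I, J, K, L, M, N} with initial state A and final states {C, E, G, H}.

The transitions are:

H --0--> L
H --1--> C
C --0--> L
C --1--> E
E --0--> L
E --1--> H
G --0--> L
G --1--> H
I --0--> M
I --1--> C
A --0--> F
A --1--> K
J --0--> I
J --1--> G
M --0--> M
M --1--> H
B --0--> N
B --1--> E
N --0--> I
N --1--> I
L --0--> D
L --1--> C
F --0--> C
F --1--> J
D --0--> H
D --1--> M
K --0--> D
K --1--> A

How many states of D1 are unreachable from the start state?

No path from A leads to B, N; the other 12 states are all reachable.

2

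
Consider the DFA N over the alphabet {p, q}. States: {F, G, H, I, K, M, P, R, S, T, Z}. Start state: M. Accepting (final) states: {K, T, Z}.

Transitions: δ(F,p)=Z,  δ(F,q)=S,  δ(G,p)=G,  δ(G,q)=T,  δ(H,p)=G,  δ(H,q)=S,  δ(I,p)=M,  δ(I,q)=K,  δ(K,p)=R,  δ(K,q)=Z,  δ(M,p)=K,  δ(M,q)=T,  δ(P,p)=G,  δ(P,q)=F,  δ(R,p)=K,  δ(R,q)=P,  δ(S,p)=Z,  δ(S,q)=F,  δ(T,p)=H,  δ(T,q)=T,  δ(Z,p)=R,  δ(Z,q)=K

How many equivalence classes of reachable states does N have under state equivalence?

7

States {I} cannot be reached from the start state, so discard them.
P0 = {K,T,Z} | {F,G,H,M,P,R,S}.
On input p, block {F,G,H,M,P,R,S} splits into {F,M,R,S} and {G,H,P}.
Refine {K,T,Z} on symbol p: members go to different blocks, giving {K,Z} and {T}.
On input q, block {F,M,R,S} splits into {F,S} and {M} and {R}.
Refine {G,H,P} on symbol q: members go to different blocks, giving {H,P} and {G}.
The partition is now stable with 7 blocks: {K,Z} | {F,S} | {H,P} | {T} | {M} | {R} | {G}.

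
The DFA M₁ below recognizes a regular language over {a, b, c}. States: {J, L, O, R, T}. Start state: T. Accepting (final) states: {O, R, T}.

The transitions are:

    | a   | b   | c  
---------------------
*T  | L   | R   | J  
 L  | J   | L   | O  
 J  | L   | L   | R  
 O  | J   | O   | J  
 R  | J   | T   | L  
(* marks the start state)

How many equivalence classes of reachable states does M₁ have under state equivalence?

2

P0 = {O,R,T} | {J,L}.
Stable partition: {O,R,T} | {J,L} — 2 equivalence classes.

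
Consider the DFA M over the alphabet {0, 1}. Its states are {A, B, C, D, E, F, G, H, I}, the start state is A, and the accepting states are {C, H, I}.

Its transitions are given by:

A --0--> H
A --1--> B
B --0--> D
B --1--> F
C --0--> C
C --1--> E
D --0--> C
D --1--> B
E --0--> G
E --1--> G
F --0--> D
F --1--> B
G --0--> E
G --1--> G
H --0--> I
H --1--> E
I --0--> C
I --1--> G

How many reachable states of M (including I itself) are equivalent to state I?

Initial partition by acceptance: {C,H,I} | {A,B,D,E,F,G}.
Refine {A,B,D,E,F,G} on symbol 0: members go to different blocks, giving {B,E,F,G} and {A,D}.
Split {B,E,F,G} by δ(·,0) → {B,F} and {E,G}.
Stable partition: {C,H,I} | {B,F} | {A,D} | {E,G} — 4 equivalence classes.
State I belongs to the block {C,H,I}, which has 3 states.

3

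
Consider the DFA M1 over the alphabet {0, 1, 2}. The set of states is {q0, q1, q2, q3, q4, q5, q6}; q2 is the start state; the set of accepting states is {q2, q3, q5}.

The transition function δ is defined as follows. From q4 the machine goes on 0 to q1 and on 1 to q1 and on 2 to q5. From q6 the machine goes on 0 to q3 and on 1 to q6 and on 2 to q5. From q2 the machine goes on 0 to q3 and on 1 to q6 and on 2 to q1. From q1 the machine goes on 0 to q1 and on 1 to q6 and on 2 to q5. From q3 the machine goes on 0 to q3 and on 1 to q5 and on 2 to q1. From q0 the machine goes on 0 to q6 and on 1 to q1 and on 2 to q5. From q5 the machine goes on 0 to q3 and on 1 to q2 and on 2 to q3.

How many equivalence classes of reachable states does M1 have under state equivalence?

5

First remove the unreachable states {q0,q4}; 5 states remain.
P0 = {q2,q3,q5} | {q1,q6}.
Split {q2,q3,q5} by δ(·,1) → {q3,q5} and {q2}.
Split {q3,q5} by δ(·,1) → {q3} and {q5}.
Refine {q1,q6} on symbol 0: members go to different blocks, giving {q1} and {q6}.
No further refinement is possible. Final partition (5 blocks): {q3} | {q1} | {q2} | {q5} | {q6}.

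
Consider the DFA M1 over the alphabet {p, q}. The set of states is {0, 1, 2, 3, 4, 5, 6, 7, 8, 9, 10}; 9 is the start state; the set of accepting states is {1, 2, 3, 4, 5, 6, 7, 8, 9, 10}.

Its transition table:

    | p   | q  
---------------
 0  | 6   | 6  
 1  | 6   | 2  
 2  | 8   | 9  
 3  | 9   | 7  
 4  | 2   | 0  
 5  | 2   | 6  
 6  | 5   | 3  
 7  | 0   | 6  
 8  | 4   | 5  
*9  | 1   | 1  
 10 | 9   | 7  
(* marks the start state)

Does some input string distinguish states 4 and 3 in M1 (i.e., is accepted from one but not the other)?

First remove the unreachable states {10}; 10 states remain.
P0 = {1,2,3,4,5,6,7,8,9} | {0}.
Split {1,2,3,4,5,6,7,8,9} by δ(·,p) → {1,2,3,4,5,6,8,9} and {7}.
Refine {1,2,3,4,5,6,8,9} on symbol q: members go to different blocks, giving {1,2,5,6,8,9} and {3} and {4}.
On input p, block {1,2,5,6,8,9} splits into {1,2,5,6,9} and {8}.
On input p, block {1,2,5,6,9} splits into {1,5,6,9} and {2}.
On input p, block {1,5,6,9} splits into {1,6,9} and {5}.
On input p, block {1,6,9} splits into {1,9} and {6}.
On input p, block {1,9} splits into {1} and {9}.
The partition is now stable with 10 blocks: {1} | {0} | {7} | {3} | {4} | {8} | {2} | {5} | {6} | {9}.
4 and 3 end up in different blocks, so they are distinguishable. For instance, the string 'q' is accepted from only 3.

Yes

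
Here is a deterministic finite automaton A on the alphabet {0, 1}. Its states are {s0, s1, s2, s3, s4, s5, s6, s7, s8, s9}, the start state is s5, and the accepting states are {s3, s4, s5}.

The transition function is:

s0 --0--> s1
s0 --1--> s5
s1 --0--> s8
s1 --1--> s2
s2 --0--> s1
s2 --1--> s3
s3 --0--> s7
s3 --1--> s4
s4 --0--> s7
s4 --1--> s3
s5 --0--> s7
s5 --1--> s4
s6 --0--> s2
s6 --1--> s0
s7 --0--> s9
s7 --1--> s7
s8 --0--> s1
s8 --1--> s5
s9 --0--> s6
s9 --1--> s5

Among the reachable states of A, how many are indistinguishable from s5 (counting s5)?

All states are reachable from the start state.
Start with accepting vs non-accepting: {s3,s4,s5} | {s0,s1,s2,s6,s7,s8,s9}.
Refine {s0,s1,s2,s6,s7,s8,s9} on symbol 1: members go to different blocks, giving {s0,s2,s8,s9} and {s1,s6,s7}.
On input 1, block {s1,s6,s7} splits into {s1,s6} and {s7}.
No further refinement is possible. Final partition (4 blocks): {s3,s4,s5} | {s0,s2,s8,s9} | {s1,s6} | {s7}.
The equivalence class containing s5 is {s3,s4,s5}, of size 3.

3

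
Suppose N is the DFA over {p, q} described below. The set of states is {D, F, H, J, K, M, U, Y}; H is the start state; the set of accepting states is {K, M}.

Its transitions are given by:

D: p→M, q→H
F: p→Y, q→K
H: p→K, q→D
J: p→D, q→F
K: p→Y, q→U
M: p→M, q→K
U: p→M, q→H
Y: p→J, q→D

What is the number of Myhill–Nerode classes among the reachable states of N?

7

Start with accepting vs non-accepting: {K,M} | {D,F,H,J,U,Y}.
Refine {K,M} on symbol p: members go to different blocks, giving {M} and {K}.
On input p, block {D,F,H,J,U,Y} splits into {F,J,Y} and {D,U} and {H}.
On input p, block {F,J,Y} splits into {F,Y} and {J}.
Refine {F,Y} on symbol p: members go to different blocks, giving {F} and {Y}.
Stable partition: {M} | {F} | {K} | {D,U} | {H} | {J} | {Y} — 7 equivalence classes.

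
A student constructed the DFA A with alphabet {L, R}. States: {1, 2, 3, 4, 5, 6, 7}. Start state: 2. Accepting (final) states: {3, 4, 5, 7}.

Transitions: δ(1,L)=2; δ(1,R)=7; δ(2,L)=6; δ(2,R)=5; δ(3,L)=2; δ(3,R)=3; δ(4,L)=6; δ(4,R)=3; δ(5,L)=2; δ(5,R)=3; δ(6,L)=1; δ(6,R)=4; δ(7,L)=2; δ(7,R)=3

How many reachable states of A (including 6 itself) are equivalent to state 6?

3

Every state is reachable, so we keep all 7.
Initial partition by acceptance: {3,4,5,7} | {1,2,6}.
The partition is now stable with 2 blocks: {3,4,5,7} | {1,2,6}.
The equivalence class containing 6 is {1,2,6}, of size 3.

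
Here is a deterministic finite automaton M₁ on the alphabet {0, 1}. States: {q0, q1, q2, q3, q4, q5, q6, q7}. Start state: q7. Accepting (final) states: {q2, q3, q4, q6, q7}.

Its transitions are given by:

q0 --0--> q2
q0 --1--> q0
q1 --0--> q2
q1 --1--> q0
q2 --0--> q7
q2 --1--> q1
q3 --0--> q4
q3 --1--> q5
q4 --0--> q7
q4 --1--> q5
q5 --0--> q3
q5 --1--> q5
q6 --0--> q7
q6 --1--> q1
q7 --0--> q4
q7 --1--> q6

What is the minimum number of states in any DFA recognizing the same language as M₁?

6

P0 = {q2,q3,q4,q6,q7} | {q0,q1,q5}.
Refine {q2,q3,q4,q6,q7} on symbol 1: members go to different blocks, giving {q2,q3,q4,q6} and {q7}.
Refine {q2,q3,q4,q6} on symbol 0: members go to different blocks, giving {q2,q4,q6} and {q3}.
On input 0, block {q0,q1,q5} splits into {q0,q1} and {q5}.
On input 1, block {q2,q4,q6} splits into {q2,q6} and {q4}.
No further refinement is possible. Final partition (6 blocks): {q2,q6} | {q0,q1} | {q7} | {q3} | {q5} | {q4}.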